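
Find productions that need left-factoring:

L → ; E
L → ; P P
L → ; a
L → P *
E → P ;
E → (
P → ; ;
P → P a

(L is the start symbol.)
Yes, L has productions with common prefix ';'

Left-factoring is needed when two productions for the same non-terminal
share a common prefix on the right-hand side.

Productions for L:
  L → ; E
  L → ; P P
  L → ; a
  L → P *
Productions for E:
  E → P ;
  E → (
Productions for P:
  P → ; ;
  P → P a

Found common prefix ';' in productions for L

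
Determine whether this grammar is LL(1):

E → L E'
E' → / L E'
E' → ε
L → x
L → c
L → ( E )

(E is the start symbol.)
Yes, the grammar is LL(1).

A grammar is LL(1) if for each non-terminal N with multiple productions, the predict sets of those productions are pairwise disjoint, where PREDICT(N → α) = (FIRST(α) \ {ε}) ∪ (FOLLOW(N) if α ⇒* ε).

Relevant sets:
  FOLLOW(E') = { $, ')' }

For E':
  PREDICT(E' → '/' L E') = { '/' }
  PREDICT(E' → ε) = { $, ')' }
For L:
  PREDICT(L → x) = { 'x' }
  PREDICT(L → c) = { 'c' }
  PREDICT(L → '(' E ')') = { '(' }
E has a single production, so nothing to check there.

All predict sets are disjoint. The grammar IS LL(1).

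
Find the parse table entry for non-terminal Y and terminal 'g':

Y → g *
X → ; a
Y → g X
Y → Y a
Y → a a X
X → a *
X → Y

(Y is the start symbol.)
To find M[Y, 'g'], we find productions for Y where 'g' is in the predict set (PREDICT(N → α) = (FIRST(α) \ {ε}) ∪ (FOLLOW(N) if α ⇒* ε)).

Relevant sets:
  FIRST(Y) = { 'a', 'g' }

Y → g *: PREDICT = { 'g' }
  'g' is in predict set, so this production goes in M[Y, 'g']
Y → g X: PREDICT = { 'g' }
  'g' is in predict set, so this production goes in M[Y, 'g']
Y → Y a: PREDICT = { 'a', 'g' }
  'g' is in predict set, so this production goes in M[Y, 'g']
Y → a a X: PREDICT = { 'a' }

M[Y, 'g'] = Y → g *, Y → g X, Y → Y a  (a multiply-defined cell — the grammar is not LL(1))

Answer: Y → g *, Y → g X, Y → Y a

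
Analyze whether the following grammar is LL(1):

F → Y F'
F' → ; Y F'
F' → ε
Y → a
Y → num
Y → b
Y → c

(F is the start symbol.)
Relevant sets:
  FOLLOW(F') = { $ }

For F':
  PREDICT(F' → ';' Y F') = { ';' }
  PREDICT(F' → ε) = { $ }
For Y:
  PREDICT(Y → a) = { 'a' }
  PREDICT(Y → num) = { 'num' }
  PREDICT(Y → b) = { 'b' }
  PREDICT(Y → c) = { 'c' }
F has a single production, so nothing to check there.

All predict sets are disjoint. The grammar IS LL(1).

Answer: Yes, the grammar is LL(1).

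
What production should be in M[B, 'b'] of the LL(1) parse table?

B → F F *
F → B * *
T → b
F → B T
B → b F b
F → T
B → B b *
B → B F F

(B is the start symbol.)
B → F F *, B → b F b, B → B b *, B → B F F

To find M[B, 'b'], we find productions for B where 'b' is in the predict set (PREDICT(N → α) = (FIRST(α) \ {ε}) ∪ (FOLLOW(N) if α ⇒* ε)).

Relevant sets:
  FIRST(F) = { 'b' }
  FIRST(B) = { 'b' }

B → F F *: PREDICT = { 'b' }
  'b' is in predict set, so this production goes in M[B, 'b']
B → b F b: PREDICT = { 'b' }
  'b' is in predict set, so this production goes in M[B, 'b']
B → B b *: PREDICT = { 'b' }
  'b' is in predict set, so this production goes in M[B, 'b']
B → B F F: PREDICT = { 'b' }
  'b' is in predict set, so this production goes in M[B, 'b']

M[B, 'b'] = B → F F *, B → b F b, B → B b *, B → B F F  (a multiply-defined cell — the grammar is not LL(1))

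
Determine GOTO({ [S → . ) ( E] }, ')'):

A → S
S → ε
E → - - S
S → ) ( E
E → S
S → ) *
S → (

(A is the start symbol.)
{ [S → ) . ( E] }

GOTO(I, ')') = CLOSURE({ [A → αX.β] : [A → α.Xβ] ∈ I, X = ')' })

Items with dot before ')', with the dot advanced:
  [S → . ) ( E] → [S → ) . ( E]
Closure adds nothing (no advanced item has the dot before a non-terminal).

GOTO = { [S → ) . ( E] }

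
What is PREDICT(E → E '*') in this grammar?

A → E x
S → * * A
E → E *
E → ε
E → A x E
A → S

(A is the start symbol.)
{ '*', 'x' }

PREDICT(E → E '*') = (FIRST(RHS) \ {ε}) ∪ (FOLLOW(E) if ε ∈ FIRST(RHS), i.e. RHS ⇒* ε)
FIRST(E) = { '*', 'x', ε }
FIRST(E '*') = { '*', 'x' }
ε ∉ FIRST(E '*'), so FOLLOW(E) is not added.
PREDICT(E → E '*') = { '*', 'x' }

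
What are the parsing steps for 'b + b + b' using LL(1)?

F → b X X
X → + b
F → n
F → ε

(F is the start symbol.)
LL(1) parsing maintains a stack (initially the start symbol over $) and the input. At each step: if the stack top is a terminal, match it against the current input token; if it is a non-terminal N, replace it with the RHS of M[N, lookahead] (the unique production whose predict set contains the lookahead).

Stack is shown with the top on the left.

Stack    Input        Action
----------------------------
F $      b + b + b $  output F → b X X
b X X $  b + b + b $  match 'b'
X X $    + b + b $    output X → + b
+ b X $  + b + b $    match '+'
b X $    b + b $      match 'b'
X $      + b $        output X → + b
+ b $    + b $        match '+'
b $      b $          match 'b'
$        $            accept

The string is accepted.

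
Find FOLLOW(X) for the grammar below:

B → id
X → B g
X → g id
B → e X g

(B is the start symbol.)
{ 'g' }

To compute FOLLOW(X), find every occurrence of X on a right-hand side N → α X β: add FIRST(β) \ {ε}, and if β is empty or nullable also add FOLLOW(N). Iterate to a fixed point.

In B → e X g: X is followed by g, add FIRST(g) \ {ε} = { 'g' }

Taking the union: FOLLOW(X) = { 'g' }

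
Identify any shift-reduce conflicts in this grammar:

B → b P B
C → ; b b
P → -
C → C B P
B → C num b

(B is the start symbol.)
No shift-reduce conflicts

A shift-reduce conflict occurs when an LR(0) state has both:
  - a complete (reduce) item [A → α .] (dot at the end), and
  - a shift item [B → β . c γ] (dot before a terminal).

Augment with B' → B and build the canonical LR(0) collection (I0 = CLOSURE({[B' → . B]}), then GOTO on every symbol after a dot until no new states appear). It has 14 states:
  I0: { [B → . C num b], [B → . b P B], [B' → . B], [C → . ; b b], [C → . C B P] }  — shift
  I1: { [C → ; . b b] }  — shift
  I2: { [B' → B .] }  — accept
  I3: { [B → . C num b], [B → . b P B], [B → C . num b], [C → . ; b b], [C → . C B P], [C → C . B P] }  — shift
  I4: { [B → b . P B], [P → . -] }  — shift
  I5: { [P → - .] }  — reduce
  I6: { [B → . C num b], [B → . b P B], [B → b P . B], [C → . ; b b], [C → . C B P] }  — shift
  I7: { [B → b P B .] }  — reduce
  I8: { [C → C B . P], [P → . -] }  — shift
  I9: { [B → C num . b] }  — shift
  I10: { [B → C num b .] }  — reduce
  I11: { [C → C B P .] }  — reduce
  I12: { [C → ; b . b] }  — shift
  I13: { [C → ; b b .] }  — reduce

No state contains both a complete item and a shift item.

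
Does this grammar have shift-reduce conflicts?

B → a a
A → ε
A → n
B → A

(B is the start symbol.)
A shift-reduce conflict occurs when an LR(0) state has both:
  - a complete (reduce) item [A → α .] (dot at the end), and
  - a shift item [B → β . c γ] (dot before a terminal).

Augment with B' → B and build the canonical LR(0) collection (I0 = CLOSURE({[B' → . B]}), then GOTO on every symbol after a dot until no new states appear). It has 6 states:
  I0: { [A → . n], [A → .], [B → . A], [B → . a a], [B' → . B] }  — shift, reduce
  I1: { [B → A .] }  — reduce
  I2: { [B' → B .] }  — accept
  I3: { [B → a . a] }  — shift
  I4: { [A → n .] }  — reduce
  I5: { [B → a a .] }  — reduce

I0 contains reduce item [A → .] and shift items [A → . n], [B → . a a] — shift-reduce conflict.

Answer: Yes — I0: [A → .] vs [A → . n]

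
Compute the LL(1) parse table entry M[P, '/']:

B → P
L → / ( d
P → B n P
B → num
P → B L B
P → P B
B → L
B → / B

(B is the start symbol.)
P → B n P, P → B L B, P → P B

To find M[P, '/'], we find productions for P where '/' is in the predict set (PREDICT(N → α) = (FIRST(α) \ {ε}) ∪ (FOLLOW(N) if α ⇒* ε)).

Relevant sets:
  FIRST(B) = { '/', 'num' }
  FIRST(P) = { '/', 'num' }

P → B n P: PREDICT = { '/', 'num' }
  '/' is in predict set, so this production goes in M[P, '/']
P → B L B: PREDICT = { '/', 'num' }
  '/' is in predict set, so this production goes in M[P, '/']
P → P B: PREDICT = { '/', 'num' }
  '/' is in predict set, so this production goes in M[P, '/']

M[P, '/'] = P → B n P, P → B L B, P → P B  (a multiply-defined cell — the grammar is not LL(1))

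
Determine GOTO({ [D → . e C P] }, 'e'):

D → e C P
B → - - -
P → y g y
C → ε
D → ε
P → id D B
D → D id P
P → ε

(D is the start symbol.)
{ [C → .], [D → e . C P] }

GOTO(I, 'e') = CLOSURE({ [A → αX.β] : [A → α.Xβ] ∈ I, X = 'e' })

Items with dot before 'e', with the dot advanced:
  [D → . e C P] → [D → e . C P]
Closure of the advanced items:
  [D → e . C P] has the dot before C: add [C → .]

GOTO = { [C → .], [D → e . C P] }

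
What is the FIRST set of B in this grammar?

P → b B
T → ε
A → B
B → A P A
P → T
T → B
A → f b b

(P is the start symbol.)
To compute FIRST(B), examine every production with B on the left-hand side, reading each right-hand side left to right until a non-nullable symbol is reached.

FIRST sets of the other non-terminals involved (by the same procedure, iterated to a fixed point):
  FIRST(A) = { 'f' }

From B → A P A:
  - A is a non-terminal: add FIRST(A) \ {ε} = { 'f' }
    A is not nullable, so stop

Collecting: FIRST(B) = { 'f' }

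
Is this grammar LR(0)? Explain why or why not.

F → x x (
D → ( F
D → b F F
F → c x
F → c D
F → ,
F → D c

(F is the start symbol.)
A grammar is LR(0) if no state in the canonical LR(0) collection has:
  - both a shift item (dot before a terminal) and a complete item (shift-reduce conflict), or
  - two or more complete items (reduce-reduce conflict; the accept item [F' → F .] counts as a complete item here).

Augment with F' → F and build the canonical LR(0) collection (I0 = CLOSURE({[F' → . F]}), then GOTO on every symbol after a dot until no new states appear). It has 16 states:
  I0: { [D → . ( F], [D → . b F F], [F → . ,], [F → . D c], [F → . c D], [F → . c x], [F → . x x (], [F' → . F] }  — shift
  I1: { [D → ( . F], [D → . ( F], [D → . b F F], [F → . ,], [F → . D c], [F → . c D], [F → . c x], [F → . x x (] }  — shift
  I2: { [F → , .] }  — reduce
  I3: { [F → D . c] }  — shift
  I4: { [F' → F .] }  — accept
  I5: { [D → . ( F], [D → . b F F], [D → b . F F], [F → . ,], [F → . D c], [F → . c D], [F → . c x], [F → . x x (] }  — shift
  I6: { [D → . ( F], [D → . b F F], [F → c . D], [F → c . x] }  — shift
  I7: { [F → x . x (] }  — shift
  I8: { [F → x x . (] }  — shift
  I9: { [F → x x ( .] }  — reduce
  I10: { [F → c D .] }  — reduce
  I11: { [F → c x .] }  — reduce
  I12: { [D → . ( F], [D → . b F F], [D → b F . F], [F → . ,], [F → . D c], [F → . c D], [F → . c x], [F → . x x (] }  — shift
  I13: { [D → b F F .] }  — reduce
  I14: { [F → D c .] }  — reduce
  I15: { [D → ( F .] }  — reduce

Every state is either a pure shift/goto state or contains exactly one complete item and nothing to shift — no conflicts. The grammar is LR(0).

Answer: Yes, the grammar is LR(0)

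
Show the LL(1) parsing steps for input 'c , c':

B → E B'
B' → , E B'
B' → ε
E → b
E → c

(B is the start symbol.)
LL(1) parsing maintains a stack (initially the start symbol over $) and the input. At each step: if the stack top is a terminal, match it against the current input token; if it is a non-terminal N, replace it with the RHS of M[N, lookahead] (the unique production whose predict set contains the lookahead).

Stack is shown with the top on the left.

Stack     Input    Action
-------------------------
B $       c , c $  output B → E B'
E B' $    c , c $  output E → c
c B' $    c , c $  match 'c'
B' $      , c $    output B' → , E B'
, E B' $  , c $    match ','
E B' $    c $      output E → c
c B' $    c $      match 'c'
B' $      $        output B' → ε
$         $        accept

The string is accepted.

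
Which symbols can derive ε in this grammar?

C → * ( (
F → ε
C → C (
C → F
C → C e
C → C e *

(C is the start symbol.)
{ 'C', 'F' }

ε-productions: F → ε
So F is immediately nullable.
C → F: every symbol on the right is nullable, so C is nullable too.
Every non-terminal is now nullable.
Nullable = { 'C', 'F' }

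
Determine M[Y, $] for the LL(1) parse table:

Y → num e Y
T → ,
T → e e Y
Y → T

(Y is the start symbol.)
To find M[Y, $], we find productions for Y where $ is in the predict set (PREDICT(N → α) = (FIRST(α) \ {ε}) ∪ (FOLLOW(N) if α ⇒* ε)).

Relevant sets:
  FIRST(T) = { ',', 'e' }

Y → num e Y: PREDICT = { 'num' }
Y → T: PREDICT = { ',', 'e' }

M[Y, $] is empty (no production applies)

Answer: Empty (error entry)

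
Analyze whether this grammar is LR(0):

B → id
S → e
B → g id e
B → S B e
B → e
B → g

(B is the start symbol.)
No. Reduce-reduce conflict: [B → e .] and [S → e .]

Augment with B' → B and build the canonical LR(0) collection (I0 = CLOSURE({[B' → . B]}), then GOTO on every symbol after a dot until no new states appear). It has 10 states:
  I0: { [B → . S B e], [B → . e], [B → . g id e], [B → . g], [B → . id], [B' → . B], [S → . e] }  — shift
  I1: { [B' → B .] }  — accept
  I2: { [B → . S B e], [B → . e], [B → . g id e], [B → . g], [B → . id], [B → S . B e], [S → . e] }  — shift
  I3: { [B → e .], [S → e .] }  — 2 reduces
  I4: { [B → g . id e], [B → g .] }  — shift, reduce
  I5: { [B → id .] }  — reduce
  I6: { [B → g id . e] }  — shift
  I7: { [B → g id e .] }  — reduce
  I8: { [B → S B . e] }  — shift
  I9: { [B → S B e .] }  — reduce

Conflict in state I3:
  Reduce-reduce conflict: [B → e .] and [S → e .]
So the grammar is NOT LR(0).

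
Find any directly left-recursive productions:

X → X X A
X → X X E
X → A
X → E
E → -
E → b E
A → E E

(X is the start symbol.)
Yes, X is left-recursive

Direct left recursion occurs when N → N α for some non-terminal N (the right-hand side begins with the left-hand side itself).

X → X X A: LEFT RECURSIVE (starts with X)
X → X X E: LEFT RECURSIVE (starts with X)
X → A: starts with A
X → E: starts with E
E → -: starts with '-'
E → b E: starts with b
A → E E: starts with E

The grammar has direct left recursion on: X.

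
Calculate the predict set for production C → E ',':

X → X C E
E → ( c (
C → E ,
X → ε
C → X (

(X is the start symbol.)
{ '(' }

PREDICT(C → E ',') = (FIRST(RHS) \ {ε}) ∪ (FOLLOW(C) if ε ∈ FIRST(RHS), i.e. RHS ⇒* ε)
FIRST(E) = { '(' }
FIRST(E ',') = { '(' }
ε ∉ FIRST(E ','), so FOLLOW(C) is not added.
PREDICT(C → E ',') = { '(' }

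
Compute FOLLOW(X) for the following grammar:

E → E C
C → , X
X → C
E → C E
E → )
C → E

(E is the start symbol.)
In C → , X: X is at the end, add FOLLOW(C)

The FOLLOW sets referred to above (computed the same way, to a fixed point):
  FOLLOW(C) = { $, ')', ',' }

Taking the union: FOLLOW(X) = { $, ')', ',' }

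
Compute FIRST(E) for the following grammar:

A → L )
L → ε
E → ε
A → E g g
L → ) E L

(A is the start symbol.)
To compute FIRST(E), examine every production with E on the left-hand side, reading each right-hand side left to right until a non-nullable symbol is reached.

From E → ε:
  - ε-production, so ε ∈ FIRST(E)

Collecting: FIRST(E) = { ε }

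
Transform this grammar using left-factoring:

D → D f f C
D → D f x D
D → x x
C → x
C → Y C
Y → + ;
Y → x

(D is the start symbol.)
D → D f D'
D' → f C
D' → x D
D → x x
C → x
C → Y C
Y → + ;
Y → x

Left-factoring transforms A → αβ₁ | αβ₂ into A → αA' and A' → β₁ | β₂
(α is the longest common prefix among the alternatives). Repeat until
no nonterminal has two alternatives with a common prefix.

Round 1: D has alternatives sharing prefix 'D f'. Introduce D': D → D f D'
  Add: D' → f C
  Add: D' → x D

No remaining common prefixes — done.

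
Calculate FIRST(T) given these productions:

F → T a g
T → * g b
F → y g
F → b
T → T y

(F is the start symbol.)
To compute FIRST(T), examine every production with T on the left-hand side, reading each right-hand side left to right until a non-nullable symbol is reached.

From T → * g b:
  - '*' is a terminal: add '*' and stop
From T → T y:
  - T is the symbol being defined: contributes nothing new
    T is not nullable, so stop

Collecting: FIRST(T) = { '*' }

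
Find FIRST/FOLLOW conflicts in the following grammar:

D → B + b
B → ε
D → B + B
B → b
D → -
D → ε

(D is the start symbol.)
A FIRST/FOLLOW conflict occurs when a non-terminal N has a nullable alternative N → β (β ⇒* ε) and another alternative N → α with FIRST(α) ∩ FOLLOW(N) ≠ ∅: on such a lookahead the parser cannot decide between expanding α and letting N vanish via β.

Nullable non-terminals: B, D.
FIRST sets used below: FIRST(B) = { 'b', ε }

B: nullable alternative(s) B → ε; FOLLOW(B) = { $, '+' }
  B → ε: FIRST \ {ε} = { } — this is the only nullable alternative, skip
  B → b: FIRST \ {ε} = { 'b' } — disjoint from FOLLOW(B)

D: nullable alternative(s) D → ε; FOLLOW(D) = { $ }
  D → B + b: FIRST \ {ε} = { '+', 'b' } — disjoint from FOLLOW(D)
  D → B + B: FIRST \ {ε} = { '+', 'b' } — disjoint from FOLLOW(D)
  D → -: FIRST \ {ε} = { '-' } — disjoint from FOLLOW(D)
  D → ε: FIRST \ {ε} = { } — this is the only nullable alternative, skip

No FIRST/FOLLOW conflicts found.

Answer: No FIRST/FOLLOW conflicts.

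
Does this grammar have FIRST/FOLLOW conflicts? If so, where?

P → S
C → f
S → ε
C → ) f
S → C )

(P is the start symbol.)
No FIRST/FOLLOW conflicts.

Nullable non-terminals: P, S.
FIRST sets used below: FIRST(C) = { ')', 'f' }
P has a nullable alternative but only one production, so nothing to check.

S: nullable alternative(s) S → ε; FOLLOW(S) = { $ }
  S → ε: FIRST \ {ε} = { } — this is the only nullable alternative, skip
  S → C ): FIRST \ {ε} = { ')', 'f' } — disjoint from FOLLOW(S)

C has no nullable alternative, so no FIRST/FOLLOW check is needed there.

No FIRST/FOLLOW conflicts found.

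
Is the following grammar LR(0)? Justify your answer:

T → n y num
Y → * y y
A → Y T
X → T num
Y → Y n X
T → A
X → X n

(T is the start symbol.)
A grammar is LR(0) if no state in the canonical LR(0) collection has:
  - both a shift item (dot before a terminal) and a complete item (shift-reduce conflict), or
  - two or more complete items (reduce-reduce conflict; the accept item [T' → T .] counts as a complete item here).

Augment with T' → T and build the canonical LR(0) collection (I0 = CLOSURE({[T' → . T]}), then GOTO on every symbol after a dot until no new states appear). It has 16 states:
  I0: { [A → . Y T], [T → . A], [T → . n y num], [T' → . T], [Y → . * y y], [Y → . Y n X] }  — shift
  I1: { [Y → * . y y] }  — shift
  I2: { [T → A .] }  — reduce
  I3: { [T' → T .] }  — accept
  I4: { [A → . Y T], [A → Y . T], [T → . A], [T → . n y num], [Y → . * y y], [Y → . Y n X], [Y → Y . n X] }  — shift
  I5: { [T → n . y num] }  — shift
  I6: { [T → n y . num] }  — shift
  I7: { [T → n y num .] }  — reduce
  I8: { [A → Y T .] }  — reduce
  I9: { [A → . Y T], [T → . A], [T → . n y num], [T → n . y num], [X → . T num], [X → . X n], [Y → . * y y], [Y → . Y n X], [Y → Y n . X] }  — shift
  I10: { [X → T . num] }  — shift
  I11: { [X → X . n], [Y → Y n X .] }  — shift, reduce
  I12: { [X → X n .] }  — reduce
  I13: { [X → T num .] }  — reduce
  I14: { [Y → * y . y] }  — shift
  I15: { [Y → * y y .] }  — reduce

Conflict in state I11:
  Shift-reduce conflict between [Y → Y n X .] and [X → X . n]
So the grammar is NOT LR(0).

Answer: No. Shift-reduce conflict between [Y → Y n X .] and [X → X . n]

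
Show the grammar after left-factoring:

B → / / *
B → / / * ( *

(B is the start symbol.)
Left-factoring transforms A → αβ₁ | αβ₂ into A → αA' and A' → β₁ | β₂
(α is the longest common prefix among the alternatives). Repeat until
no nonterminal has two alternatives with a common prefix.

Round 1: B has alternatives sharing prefix '/ / *'. Introduce B': B → / / * B'
  Add: B' → ε
  Add: B' → ( *

No remaining common prefixes — done.

Resulting grammar:
B → / / * B'
B' → ε
B' → ( *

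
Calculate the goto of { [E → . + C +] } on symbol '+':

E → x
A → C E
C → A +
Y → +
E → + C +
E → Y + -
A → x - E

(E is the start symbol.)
{ [A → . C E], [A → . x - E], [C → . A +], [E → + . C +] }

GOTO(I, '+') = CLOSURE({ [A → αX.β] : [A → α.Xβ] ∈ I, X = '+' })

Items with dot before '+', with the dot advanced:
  [E → . + C +] → [E → + . C +]
Closure of the advanced items:
  [E → + . C +] has the dot before C: add [C → . A +]
  [C → . A +] has the dot before A: add [A → . C E], [A → . x - E]

GOTO = { [A → . C E], [A → . x - E], [C → . A +], [E → + . C +] }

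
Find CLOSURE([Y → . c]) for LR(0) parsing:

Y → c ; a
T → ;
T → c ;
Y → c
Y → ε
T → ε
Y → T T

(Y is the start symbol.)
To compute CLOSURE, for each item [A → α.Bβ] where B is a non-terminal, add [B → .γ] for all productions B → γ; repeat for the newly added items until nothing changes.

Start with: [Y → . c]
The dot precedes the terminal c, so nothing is added.

CLOSURE = { [Y → . c] }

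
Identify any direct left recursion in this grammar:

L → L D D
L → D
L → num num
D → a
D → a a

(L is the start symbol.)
Yes, L is left-recursive

L → L D D: LEFT RECURSIVE (starts with L)
L → D: starts with D
L → num num: starts with num
D → a: starts with a
D → a a: starts with a

The grammar has direct left recursion on: L.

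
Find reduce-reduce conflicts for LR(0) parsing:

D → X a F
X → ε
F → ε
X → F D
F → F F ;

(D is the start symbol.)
A reduce-reduce conflict occurs when an LR(0) state has two complete items [A → α .] and [B → β .] — both call for a reduction, and with no lookahead the parser cannot choose between them.

Augment with D' → D and build the canonical LR(0) collection (I0 = CLOSURE({[D' → . D]}), then GOTO on every symbol after a dot until no new states appear). It has 10 states:
  I0: { [D → . X a F], [D' → . D], [F → . F F ;], [F → .], [X → . F D], [X → .] }  — 2 reduces
  I1: { [D' → D .] }  — accept
  I2: { [D → . X a F], [F → . F F ;], [F → .], [F → F . F ;], [X → . F D], [X → .], [X → F . D] }  — 2 reduces
  I3: { [D → X . a F] }  — shift
  I4: { [D → X a . F], [F → . F F ;], [F → .] }  — reduce
  I5: { [D → X a F .], [F → . F F ;], [F → .], [F → F . F ;] }  — 2 reduces
  I6: { [F → . F F ;], [F → .], [F → F . F ;], [F → F F . ;] }  — shift, reduce
  I7: { [F → F F ; .] }  — reduce
  I8: { [X → F D .] }  — reduce
  I9: { [D → . X a F], [F → . F F ;], [F → .], [F → F . F ;], [F → F F . ;], [X → . F D], [X → .], [X → F . D] }  — shift, 2 reduces

I0 contains complete items [F → .], [X → .] — reduce-reduce conflict.
I2 contains complete items [F → .], [X → .] — reduce-reduce conflict.
I5 contains complete items [D → X a F .], [F → .] — reduce-reduce conflict.
I9 contains complete items [F → .], [X → .] — reduce-reduce conflict.

Answer: Yes — I0: [F → .] vs [X → .]; I2: [F → .] vs [X → .]; I5: [D → X a F .] vs [F → .]; I9: [F → .] vs [X → .]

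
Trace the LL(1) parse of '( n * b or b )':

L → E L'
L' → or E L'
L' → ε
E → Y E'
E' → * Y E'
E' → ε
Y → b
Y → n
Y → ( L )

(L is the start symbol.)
LL(1) parsing maintains a stack (initially the start symbol over $) and the input. At each step: if the stack top is a terminal, match it against the current input token; if it is a non-terminal N, replace it with the RHS of M[N, lookahead] (the unique production whose predict set contains the lookahead).

Stack is shown with the top on the left.

Stack                Input             Action
---------------------------------------------
L $                  ( n * b or b ) $  output L → E L'
E L' $               ( n * b or b ) $  output E → Y E'
Y E' L' $            ( n * b or b ) $  output Y → ( L )
( L ) E' L' $        ( n * b or b ) $  match '('
L ) E' L' $          n * b or b ) $    output L → E L'
E L' ) E' L' $       n * b or b ) $    output E → Y E'
Y E' L' ) E' L' $    n * b or b ) $    output Y → n
n E' L' ) E' L' $    n * b or b ) $    match 'n'
E' L' ) E' L' $      * b or b ) $      output E' → * Y E'
* Y E' L' ) E' L' $  * b or b ) $      match '*'
Y E' L' ) E' L' $    b or b ) $        output Y → b
b E' L' ) E' L' $    b or b ) $        match 'b'
E' L' ) E' L' $      or b ) $          output E' → ε
L' ) E' L' $         or b ) $          output L' → or E L'
or E L' ) E' L' $    or b ) $          match 'or'
E L' ) E' L' $       b ) $             output E → Y E'
Y E' L' ) E' L' $    b ) $             output Y → b
b E' L' ) E' L' $    b ) $             match 'b'
E' L' ) E' L' $      ) $               output E' → ε
L' ) E' L' $         ) $               output L' → ε
) E' L' $            ) $               match ')'
E' L' $              $                 output E' → ε
L' $                 $                 output L' → ε
$                    $                 accept

The string is accepted.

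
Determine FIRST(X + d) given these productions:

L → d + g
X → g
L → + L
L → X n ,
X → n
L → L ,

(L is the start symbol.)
{ 'g', 'n' }

FIRST sets of the non-terminals involved (from the grammar, by fixed-point iteration):
  FIRST(X) = { 'g', 'n' }

To compute FIRST(X + d), process the symbols left to right:
Symbol X is a non-terminal. Add FIRST(X) \ {ε} = { 'g', 'n' }
X is not nullable (ε ∉ FIRST(X)), so stop here.
FIRST(X + d) = { 'g', 'n' }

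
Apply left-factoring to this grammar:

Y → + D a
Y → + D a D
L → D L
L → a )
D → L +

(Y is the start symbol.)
Left-factoring transforms A → αβ₁ | αβ₂ into A → αA' and A' → β₁ | β₂
(α is the longest common prefix among the alternatives). Repeat until
no nonterminal has two alternatives with a common prefix.

Round 1: Y has alternatives sharing prefix '+ D a'. Introduce Y': Y → + D a Y'
  Add: Y' → ε
  Add: Y' → D

No remaining common prefixes — done.

Resulting grammar:
Y → + D a Y'
Y' → ε
Y' → D
L → D L
L → a )
D → L +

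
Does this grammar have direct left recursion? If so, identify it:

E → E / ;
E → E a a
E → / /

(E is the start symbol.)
E → E / ;: LEFT RECURSIVE (starts with E)
E → E a a: LEFT RECURSIVE (starts with E)
E → / /: starts with '/'

The grammar has direct left recursion on: E.

Answer: Yes, E is left-recursive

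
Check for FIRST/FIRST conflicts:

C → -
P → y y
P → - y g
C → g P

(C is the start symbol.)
A FIRST/FIRST conflict occurs when two productions N → α and N → β for the same non-terminal have FIRST(α) ∩ FIRST(β) ≠ ∅ (with ε ∈ FIRST of a nullable right-hand side, so two nullable alternatives also conflict).

Productions for C:
  C → -: FIRST = { '-' }
  C → g P: FIRST = { 'g' }
Productions for P:
  P → y y: FIRST = { 'y' }
  P → - y g: FIRST = { '-' }

All alternatives of each non-terminal have pairwise disjoint FIRST sets.

Answer: No FIRST/FIRST conflicts.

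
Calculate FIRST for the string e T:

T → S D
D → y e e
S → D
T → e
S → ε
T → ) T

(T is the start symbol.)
{ 'e' }

To compute FIRST(e T), process the symbols left to right:
Symbol e is a terminal. Add 'e' and stop.
FIRST(e T) = { 'e' }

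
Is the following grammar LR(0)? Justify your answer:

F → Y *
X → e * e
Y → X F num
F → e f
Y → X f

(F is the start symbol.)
Augment with F' → F and build the canonical LR(0) collection (I0 = CLOSURE({[F' → . F]}), then GOTO on every symbol after a dot until no new states appear). It has 12 states:
  I0: { [F → . Y *], [F → . e f], [F' → . F], [X → . e * e], [Y → . X F num], [Y → . X f] }  — shift
  I1: { [F' → F .] }  — accept
  I2: { [F → . Y *], [F → . e f], [X → . e * e], [Y → . X F num], [Y → . X f], [Y → X . F num], [Y → X . f] }  — shift
  I3: { [F → Y . *] }  — shift
  I4: { [F → e . f], [X → e . * e] }  — shift
  I5: { [X → e * . e] }  — shift
  I6: { [F → e f .] }  — reduce
  I7: { [X → e * e .] }  — reduce
  I8: { [F → Y * .] }  — reduce
  I9: { [Y → X F . num] }  — shift
  I10: { [Y → X f .] }  — reduce
  I11: { [Y → X F num .] }  — reduce

Every state is either a pure shift/goto state or contains exactly one complete item and nothing to shift — no conflicts. The grammar is LR(0).

Answer: Yes, the grammar is LR(0)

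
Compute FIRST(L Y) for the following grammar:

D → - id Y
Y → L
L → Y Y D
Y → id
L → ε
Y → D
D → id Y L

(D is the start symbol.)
{ '-', 'id', ε }

FIRST sets of the non-terminals involved (from the grammar, by fixed-point iteration):
  FIRST(L) = { '-', 'id', ε }
  FIRST(Y) = { '-', 'id', ε }

To compute FIRST(L Y), process the symbols left to right:
Symbol L is a non-terminal. Add FIRST(L) \ {ε} = { '-', 'id' }
L is nullable (ε ∈ FIRST(L)), continue to the next symbol.
Symbol Y is a non-terminal. Add FIRST(Y) \ {ε} = { '-', 'id' }
Y is nullable (ε ∈ FIRST(Y)), continue to the next symbol.
All symbols are nullable, so ε is in the result.
FIRST(L Y) = { '-', 'id', ε }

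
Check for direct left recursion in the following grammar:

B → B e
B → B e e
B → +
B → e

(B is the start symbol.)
Direct left recursion occurs when N → N α for some non-terminal N (the right-hand side begins with the left-hand side itself).

B → B e: LEFT RECURSIVE (starts with B)
B → B e e: LEFT RECURSIVE (starts with B)
B → +: starts with '+'
B → e: starts with e

The grammar has direct left recursion on: B.

Answer: Yes, B is left-recursive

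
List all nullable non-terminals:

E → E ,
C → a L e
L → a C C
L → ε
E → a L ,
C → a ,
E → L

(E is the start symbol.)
A non-terminal is nullable if it can derive ε (the empty string): either it has an ε-production, or it has a production whose right-hand side consists entirely of nullable non-terminals.

ε-productions: L → ε
So L is immediately nullable.
E → L: every symbol on the right is nullable, so E is nullable too.
No further non-terminal can be added: every production for the remaining non-terminals contains a terminal or a non-nullable non-terminal.
Nullable = { 'E', 'L' }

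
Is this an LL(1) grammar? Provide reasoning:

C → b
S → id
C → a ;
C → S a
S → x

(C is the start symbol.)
Yes, the grammar is LL(1).

Relevant sets:
  FIRST(S) = { 'id', 'x' }

For C:
  PREDICT(C → b) = { 'b' }
  PREDICT(C → a ';') = { 'a' }
  PREDICT(C → S a) = { 'id', 'x' }
For S:
  PREDICT(S → id) = { 'id' }
  PREDICT(S → x) = { 'x' }

All predict sets are disjoint. The grammar IS LL(1).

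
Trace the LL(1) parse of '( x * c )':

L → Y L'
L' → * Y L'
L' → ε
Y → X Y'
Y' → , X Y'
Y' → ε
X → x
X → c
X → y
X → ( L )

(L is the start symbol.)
LL(1) parsing maintains a stack (initially the start symbol over $) and the input. At each step: if the stack top is a terminal, match it against the current input token; if it is a non-terminal N, replace it with the RHS of M[N, lookahead] (the unique production whose predict set contains the lookahead).

Stack is shown with the top on the left.

Stack              Input        Action
--------------------------------------
L $                ( x * c ) $  output L → Y L'
Y L' $             ( x * c ) $  output Y → X Y'
X Y' L' $          ( x * c ) $  output X → ( L )
( L ) Y' L' $      ( x * c ) $  match '('
L ) Y' L' $        x * c ) $    output L → Y L'
Y L' ) Y' L' $     x * c ) $    output Y → X Y'
X Y' L' ) Y' L' $  x * c ) $    output X → x
x Y' L' ) Y' L' $  x * c ) $    match 'x'
Y' L' ) Y' L' $    * c ) $      output Y' → ε
L' ) Y' L' $       * c ) $      output L' → * Y L'
* Y L' ) Y' L' $   * c ) $      match '*'
Y L' ) Y' L' $     c ) $        output Y → X Y'
X Y' L' ) Y' L' $  c ) $        output X → c
c Y' L' ) Y' L' $  c ) $        match 'c'
Y' L' ) Y' L' $    ) $          output Y' → ε
L' ) Y' L' $       ) $          output L' → ε
) Y' L' $          ) $          match ')'
Y' L' $            $            output Y' → ε
L' $               $            output L' → ε
$                  $            accept

The string is accepted.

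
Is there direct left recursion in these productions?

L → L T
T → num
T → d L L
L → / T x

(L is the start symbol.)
Yes, L is left-recursive

L → L T: LEFT RECURSIVE (starts with L)
T → num: starts with num
T → d L L: starts with d
L → / T x: starts with '/'

The grammar has direct left recursion on: L.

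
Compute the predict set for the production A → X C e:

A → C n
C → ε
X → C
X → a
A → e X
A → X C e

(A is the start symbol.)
PREDICT(A → X C e) = (FIRST(RHS) \ {ε}) ∪ (FOLLOW(A) if ε ∈ FIRST(RHS), i.e. RHS ⇒* ε)
FIRST(X) = { 'a', ε }
FIRST(C) = { ε }
FIRST(X C e) = { 'a', 'e' }
ε ∉ FIRST(X C e), so FOLLOW(A) is not added.
PREDICT(A → X C e) = { 'a', 'e' }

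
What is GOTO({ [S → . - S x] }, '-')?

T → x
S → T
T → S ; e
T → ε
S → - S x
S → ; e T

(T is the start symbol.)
GOTO(I, '-') = CLOSURE({ [A → αX.β] : [A → α.Xβ] ∈ I, X = '-' })

Items with dot before '-', with the dot advanced:
  [S → . - S x] → [S → - . S x]
Closure of the advanced items:
  [S → - . S x] has the dot before S: add [S → . T], [S → . - S x], [S → . ; e T]
  [S → . T] has the dot before T: add [T → . x], [T → . S ; e], [T → .]

GOTO = { [S → - . S x], [S → . - S x], [S → . ; e T], [S → . T], [T → . S ; e], [T → . x], [T → .] }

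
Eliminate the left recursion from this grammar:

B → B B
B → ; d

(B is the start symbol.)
B is directly left-recursive. The standard transformation for
  A → A α₁ | ... | A α_m | β₁ | ... | β_n
is
  A  → β₁ A' | ... | β_n A'
  A' → α₁ A' | ... | α_m A' | ε

B → ; d becomes B → ; d B'
B → B B becomes B' → B B'
Add B' → ε

Resulting grammar:
B → ; d B'
B' → B B'
B' → ε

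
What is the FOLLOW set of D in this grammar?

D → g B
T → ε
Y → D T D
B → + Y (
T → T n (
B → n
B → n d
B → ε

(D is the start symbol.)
D is the start symbol, so $ ∈ FOLLOW(D).
In Y → D T D: D is followed by T D, add FIRST(T D) \ {ε} = { 'g', 'n' }
In Y → D T D: D is at the end, add FOLLOW(Y)

The FOLLOW sets referred to above (computed the same way, to a fixed point):
  FOLLOW(Y) = { '(' }

Taking the union: FOLLOW(D) = { $, '(', 'g', 'n' }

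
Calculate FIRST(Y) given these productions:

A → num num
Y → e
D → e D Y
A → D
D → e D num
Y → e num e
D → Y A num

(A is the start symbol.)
To compute FIRST(Y), examine every production with Y on the left-hand side, reading each right-hand side left to right until a non-nullable symbol is reached.

From Y → e:
  - e is a terminal: add 'e' and stop
From Y → e num e:
  - e is a terminal: add 'e' and stop

Collecting: FIRST(Y) = { 'e' }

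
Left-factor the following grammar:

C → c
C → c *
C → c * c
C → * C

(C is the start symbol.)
Left-factoring transforms A → αβ₁ | αβ₂ into A → αA' and A' → β₁ | β₂
(α is the longest common prefix among the alternatives). Repeat until
no nonterminal has two alternatives with a common prefix.

Round 1: C has alternatives sharing prefix 'c'. Introduce C': C → c C'
  Add: C' → ε
  Add: C' → *
  Add: C' → * c

Round 2: C' has alternatives sharing prefix '*'. Introduce C'': C' → * C''
  Add: C'' → ε
  Add: C'' → c

No remaining common prefixes — done.

Resulting grammar:
C → c C'
C' → ε
C' → * C''
C'' → ε
C'' → c
C → * C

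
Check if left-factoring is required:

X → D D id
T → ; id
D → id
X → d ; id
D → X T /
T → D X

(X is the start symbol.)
Left-factoring is needed when two productions for the same non-terminal
share a common prefix on the right-hand side.

Productions for X:
  X → D D id
  X → d ; id
Productions for T:
  T → ; id
  T → D X
Productions for D:
  D → id
  D → X T /

No common prefixes found.

Answer: No, left-factoring is not needed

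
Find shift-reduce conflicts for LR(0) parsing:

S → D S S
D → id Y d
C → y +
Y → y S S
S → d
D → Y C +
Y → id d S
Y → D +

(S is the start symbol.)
No shift-reduce conflicts

A shift-reduce conflict occurs when an LR(0) state has both:
  - a complete (reduce) item [A → α .] (dot at the end), and
  - a shift item [B → β . c γ] (dot before a terminal).

Augment with S' → S and build the canonical LR(0) collection (I0 = CLOSURE({[S' → . S]}), then GOTO on every symbol after a dot until no new states appear). It has 21 states:
  I0: { [D → . Y C +], [D → . id Y d], [S → . D S S], [S → . d], [S' → . S], [Y → . D +], [Y → . id d S], [Y → . y S S] }  — shift
  I1: { [D → . Y C +], [D → . id Y d], [S → . D S S], [S → . d], [S → D . S S], [Y → . D +], [Y → . id d S], [Y → . y S S], [Y → D . +] }  — shift
  I2: { [S' → S .] }  — accept
  I3: { [C → . y +], [D → Y . C +] }  — shift
  I4: { [S → d .] }  — reduce
  I5: { [D → . Y C +], [D → . id Y d], [D → id . Y d], [Y → . D +], [Y → . id d S], [Y → . y S S], [Y → id . d S] }  — shift
  I6: { [D → . Y C +], [D → . id Y d], [S → . D S S], [S → . d], [Y → . D +], [Y → . id d S], [Y → . y S S], [Y → y . S S] }  — shift
  I7: { [D → . Y C +], [D → . id Y d], [S → . D S S], [S → . d], [Y → . D +], [Y → . id d S], [Y → . y S S], [Y → y S . S] }  — shift
  I8: { [Y → y S S .] }  — reduce
  I9: { [Y → D . +] }  — shift
  I10: { [C → . y +], [D → Y . C +], [D → id Y . d] }  — shift
  I11: { [D → . Y C +], [D → . id Y d], [S → . D S S], [S → . d], [Y → . D +], [Y → . id d S], [Y → . y S S], [Y → id d . S] }  — shift
  I12: { [Y → id d S .] }  — reduce
  I13: { [D → Y C . +] }  — shift
  I14: { [D → id Y d .] }  — reduce
  I15: { [C → y . +] }  — shift
  I16: { [C → y + .] }  — reduce
  I17: { [D → Y C + .] }  — reduce
  I18: { [Y → D + .] }  — reduce
  I19: { [D → . Y C +], [D → . id Y d], [S → . D S S], [S → . d], [S → D S . S], [Y → . D +], [Y → . id d S], [Y → . y S S] }  — shift
  I20: { [S → D S S .] }  — reduce

No state contains both a complete item and a shift item.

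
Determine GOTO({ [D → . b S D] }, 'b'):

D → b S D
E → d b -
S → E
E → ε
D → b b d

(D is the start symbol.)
{ [D → b . S D], [E → . d b -], [E → .], [S → . E] }

GOTO(I, 'b') = CLOSURE({ [A → αX.β] : [A → α.Xβ] ∈ I, X = 'b' })

Items with dot before 'b', with the dot advanced:
  [D → . b S D] → [D → b . S D]
Closure of the advanced items:
  [D → b . S D] has the dot before S: add [S → . E]
  [S → . E] has the dot before E: add [E → . d b -], [E → .]

GOTO = { [D → b . S D], [E → . d b -], [E → .], [S → . E] }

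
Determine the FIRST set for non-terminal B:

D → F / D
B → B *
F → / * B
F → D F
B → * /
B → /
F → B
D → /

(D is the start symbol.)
{ '*', '/' }

From B → B *:
  - B is the symbol being defined: contributes nothing new
    B is not nullable, so stop
From B → * /:
  - '*' is a terminal: add '*' and stop
From B → /:
  - '/' is a terminal: add '/' and stop

Collecting: FIRST(B) = { '*', '/' }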